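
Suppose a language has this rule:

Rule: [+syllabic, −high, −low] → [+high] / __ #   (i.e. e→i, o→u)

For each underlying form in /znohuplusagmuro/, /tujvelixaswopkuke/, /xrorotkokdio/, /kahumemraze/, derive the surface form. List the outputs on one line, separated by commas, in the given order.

/znohuplusagmuro/: /o/ is a mid vowel in word-final position, so it raises to [u]. → [znohuplusagmuru].
/tujvelixaswopkuke/: /e/ is a mid vowel in word-final position, so it raises to [i]. → [tujvelixaswopkuki].
/xrorotkokdio/: /o/ is a mid vowel in word-final position, so it raises to [u]. → [xrorotkokdiu].
/kahumemraze/: /e/ is a mid vowel in word-final position, so it raises to [i]. → [kahumemrazi].

znohuplusagmuru, tujvelixaswopkuki, xrorotkokdiu, kahumemrazi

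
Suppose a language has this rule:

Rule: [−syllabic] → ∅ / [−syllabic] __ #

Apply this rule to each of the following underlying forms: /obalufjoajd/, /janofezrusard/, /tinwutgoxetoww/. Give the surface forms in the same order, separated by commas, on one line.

/obalufjoajd/: /d/ is the second consonant of a word-final cluster /jd/, so it deletes. → [obalufjoaj].
/janofezrusard/: /d/ is the second consonant of a word-final cluster /rd/, so it deletes. → [janofezrusar].
/tinwutgoxetoww/: /w/ is the second consonant of a word-final cluster /ww/, so it deletes. → [tinwutgoxetow].

obalufjoaj, janofezrusar, tinwutgoxetow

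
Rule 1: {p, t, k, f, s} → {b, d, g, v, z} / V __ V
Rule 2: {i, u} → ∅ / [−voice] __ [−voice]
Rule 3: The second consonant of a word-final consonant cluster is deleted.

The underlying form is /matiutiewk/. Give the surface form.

Rule 1 (intervocalic voicing): /t/ is a voiceless obstruent between vowels /a/ and /i/, so it voices to [d]. /t/ is a voiceless obstruent between vowels /u/ and /i/, so it voices to [d]. /matiutiewk/ → madiudiewk.
Rule 2 (high vowel syncope): no segment meets the environment; /madiudiewk/ is unchanged.
Rule 3 (final cluster simplification): /k/ is the second consonant of a word-final cluster /wk/, so it deletes. /madiudiewk/ → madiudiew.

madiudiew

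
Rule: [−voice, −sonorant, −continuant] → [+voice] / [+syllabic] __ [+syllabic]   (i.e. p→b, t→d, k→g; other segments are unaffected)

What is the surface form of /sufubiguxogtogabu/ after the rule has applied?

No segment of /sufubiguxogtogabu/ meets the structural description of the rule, so the form surfaces unchanged.

sufubiguxogtogabu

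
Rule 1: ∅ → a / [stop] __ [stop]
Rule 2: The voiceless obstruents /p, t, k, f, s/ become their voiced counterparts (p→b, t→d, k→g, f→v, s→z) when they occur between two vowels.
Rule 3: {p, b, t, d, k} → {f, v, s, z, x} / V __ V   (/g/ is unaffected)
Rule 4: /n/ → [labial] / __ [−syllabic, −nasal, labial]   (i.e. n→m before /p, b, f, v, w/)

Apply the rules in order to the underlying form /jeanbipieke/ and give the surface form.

jeambiviege

Rule 1 (stop-cluster a-epenthesis): no segment meets the environment; /jeanbipieke/ is unchanged.
Rule 2 (intervocalic voicing): /p/ is a voiceless obstruent between vowels /i/ and /i/, so it voices to [b]. /k/ is a voiceless obstruent between vowels /e/ and /e/, so it voices to [g]. /jeanbipieke/ → jeanbibiege.
Rule 3 (intervocalic spirantization): /b/ is a stop between vowels /i/ and /i/, so it spirantizes to the fricative [v]. /jeanbibiege/ → jeanbiviege.
Rule 4 (nasal place assimilation): /n/ precedes the labial consonant /b/, so it assimilates in place to [m]. /jeanbiviege/ → jeambiviege.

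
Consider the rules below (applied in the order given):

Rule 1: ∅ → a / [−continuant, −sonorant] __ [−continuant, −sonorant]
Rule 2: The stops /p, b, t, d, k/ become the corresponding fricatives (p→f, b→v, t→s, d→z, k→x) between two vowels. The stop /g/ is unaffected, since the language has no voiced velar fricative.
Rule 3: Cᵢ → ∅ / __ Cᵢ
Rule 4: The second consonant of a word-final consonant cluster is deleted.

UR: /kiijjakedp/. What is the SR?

kiijaxezap

Rule 1 (stop-cluster a-epenthesis): /d/ and /p/ form a stop–stop cluster, so [a] is inserted between them. /kiijjakedp/ → kiijjakedap.
Rule 2 (intervocalic spirantization): /k/ is a stop between vowels /a/ and /e/, so it spirantizes to the fricative [x]. /d/ is a stop between vowels /e/ and /a/, so it spirantizes to the fricative [z]. /kiijjakedap/ → kiijjaxezap.
Rule 3 (degemination): /jj/ is a geminate; the first /j/ deletes. /kiijjaxezap/ → kiijaxezap.
Rule 4 (final cluster simplification): no segment meets the environment; /kiijaxezap/ is unchanged.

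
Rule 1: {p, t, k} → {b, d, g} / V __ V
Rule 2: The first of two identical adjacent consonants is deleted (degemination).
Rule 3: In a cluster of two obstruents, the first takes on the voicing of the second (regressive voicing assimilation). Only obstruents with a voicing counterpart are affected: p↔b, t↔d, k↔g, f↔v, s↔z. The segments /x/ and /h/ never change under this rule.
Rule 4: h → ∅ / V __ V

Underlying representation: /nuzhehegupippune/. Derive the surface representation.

Rule 1 (intervocalic voicing): /p/ is a voiceless stop between vowels /u/ and /i/, so it voices to [b]. /nuzhehegupippune/ → nuzhehegubippune.
Rule 2 (degemination): /pp/ is a geminate; the first /p/ deletes. /nuzhehegubippune/ → nuzhehegubipune.
Rule 3 (regressive voicing assimilation): /z/ precedes the voiceless obstruent /h/, so it devoices to [s] by assimilation. /nuzhehegubipune/ → nushehegubipune.
Rule 4 (intervocalic h-deletion): /h/ occurs between vowels /e/ and /e/, so it deletes. /nushehegubipune/ → nusheegubipune.

nusheegubipune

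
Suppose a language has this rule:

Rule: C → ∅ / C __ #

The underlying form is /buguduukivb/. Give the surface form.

buguduukiv

/b/ is the second consonant of a word-final cluster /vb/, so it deletes.
The other instances of /b/, /g/, /d/, /k/, /v/ do not occur in the required environment and remain unchanged.
Surface form: [buguduukiv].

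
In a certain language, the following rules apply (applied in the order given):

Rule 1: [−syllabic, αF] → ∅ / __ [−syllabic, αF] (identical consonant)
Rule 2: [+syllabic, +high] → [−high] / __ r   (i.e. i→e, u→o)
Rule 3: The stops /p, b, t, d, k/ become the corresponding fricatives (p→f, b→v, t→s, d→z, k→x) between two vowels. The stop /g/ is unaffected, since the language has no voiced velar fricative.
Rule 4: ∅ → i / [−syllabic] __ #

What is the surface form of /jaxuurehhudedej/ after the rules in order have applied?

jaxuorehuzezeji

Rule 1 (degemination): /hh/ is a geminate; the first /h/ deletes. /jaxuurehhudedej/ → jaxuurehudedej.
Rule 2 (pre-rhotic lowering): /u/ is a high vowel immediately before /r/, so it lowers to [o]. /jaxuurehudedej/ → jaxuorehudedej.
Rule 3 (intervocalic spirantization): /d/ is a stop between vowels /u/ and /e/, so it spirantizes to the fricative [z]. /d/ is a stop between vowels /e/ and /e/, so it spirantizes to the fricative [z]. /jaxuorehudedej/ → jaxuorehuzezej.
Rule 4 (final i-epenthesis): the form ends in the consonant /j/, so [i] is inserted word-finally. /jaxuorehuzezej/ → jaxuorehuzezeji.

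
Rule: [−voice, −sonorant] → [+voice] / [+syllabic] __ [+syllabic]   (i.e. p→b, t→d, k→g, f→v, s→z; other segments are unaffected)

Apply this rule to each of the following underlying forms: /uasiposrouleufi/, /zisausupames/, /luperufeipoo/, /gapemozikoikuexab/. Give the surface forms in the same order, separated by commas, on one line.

uazibosrouleuvi, zizauzubames, luberuveiboo, gabemozigoiguexab

/uasiposrouleufi/: /s/ is a voiceless obstruent between vowels /a/ and /i/, so it voices to [z]. /p/ is a voiceless obstruent between vowels /i/ and /o/, so it voices to [b]. /f/ is a voiceless obstruent between vowels /u/ and /i/, so it voices to [v]. → [uazibosrouleuvi].
/zisausupames/: /s/ is a voiceless obstruent between vowels /i/ and /a/, so it voices to [z]. /s/ is a voiceless obstruent between vowels /u/ and /u/, so it voices to [z]. /p/ is a voiceless obstruent between vowels /u/ and /a/, so it voices to [b]. → [zizauzubames].
/luperufeipoo/: /p/ is a voiceless obstruent between vowels /u/ and /e/, so it voices to [b]. /f/ is a voiceless obstruent between vowels /u/ and /e/, so it voices to [v]. /p/ is a voiceless obstruent between vowels /i/ and /o/, so it voices to [b]. → [luberuveiboo].
/gapemozikoikuexab/: /p/ is a voiceless obstruent between vowels /a/ and /e/, so it voices to [b]. /k/ is a voiceless obstruent between vowels /i/ and /o/, so it voices to [g]. /k/ is a voiceless obstruent between vowels /i/ and /u/, so it voices to [g]. → [gabemozigoiguexab].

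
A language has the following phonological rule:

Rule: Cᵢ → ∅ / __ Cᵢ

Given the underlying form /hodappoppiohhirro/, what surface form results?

/pp/ is a geminate; the first /p/ deletes.
/pp/ is a geminate; the first /p/ deletes.
/hh/ is a geminate; the first /h/ deletes.
/rr/ is a geminate; the first /r/ deletes.
The other instances of /h/, /d/, /p/, /r/ do not occur in the required environment and remain unchanged.
Surface form: [hodapopiohiro].

hodapopiohiro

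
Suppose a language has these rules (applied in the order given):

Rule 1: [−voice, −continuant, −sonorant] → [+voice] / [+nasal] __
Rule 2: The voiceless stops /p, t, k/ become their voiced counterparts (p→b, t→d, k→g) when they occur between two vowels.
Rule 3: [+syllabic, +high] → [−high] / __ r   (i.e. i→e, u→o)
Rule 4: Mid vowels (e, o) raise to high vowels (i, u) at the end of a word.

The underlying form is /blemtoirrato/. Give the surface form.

Rule 1 (post-nasal voicing): /t/ is a voiceless stop immediately after the nasal /m/, so it voices to [d]. /blemtoirrato/ → blemdoirrato.
Rule 2 (intervocalic voicing): /t/ is a voiceless stop between vowels /a/ and /o/, so it voices to [d]. /blemdoirrato/ → blemdoirrado.
Rule 3 (pre-rhotic lowering): /i/ is a high vowel immediately before /r/, so it lowers to [e]. /blemdoirrado/ → blemdoerrado.
Rule 4 (final vowel raising): /o/ is a mid vowel in word-final position, so it raises to [u]. /blemdoerrado/ → blemdoerradu.

blemdoerradu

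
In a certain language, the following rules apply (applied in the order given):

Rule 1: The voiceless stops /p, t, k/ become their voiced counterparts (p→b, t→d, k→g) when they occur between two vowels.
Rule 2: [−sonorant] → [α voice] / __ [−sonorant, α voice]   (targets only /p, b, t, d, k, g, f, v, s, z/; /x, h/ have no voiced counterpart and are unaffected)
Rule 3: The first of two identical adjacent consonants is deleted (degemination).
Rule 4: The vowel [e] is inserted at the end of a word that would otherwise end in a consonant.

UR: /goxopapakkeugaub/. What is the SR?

Rule 1 (intervocalic voicing): /p/ is a voiceless stop between vowels /o/ and /a/, so it voices to [b]. /p/ is a voiceless stop between vowels /a/ and /a/, so it voices to [b]. /goxopapakkeugaub/ → goxobabakkeugaub.
Rule 2 (regressive voicing assimilation): no segment meets the environment; /goxobabakkeugaub/ is unchanged.
Rule 3 (degemination): /kk/ is a geminate; the first /k/ deletes. /goxobabakkeugaub/ → goxobabakeugaub.
Rule 4 (final e-epenthesis): the form ends in the consonant /b/, so [e] is inserted word-finally. /goxobabakeugaub/ → goxobabakeugaube.

goxobabakeugaube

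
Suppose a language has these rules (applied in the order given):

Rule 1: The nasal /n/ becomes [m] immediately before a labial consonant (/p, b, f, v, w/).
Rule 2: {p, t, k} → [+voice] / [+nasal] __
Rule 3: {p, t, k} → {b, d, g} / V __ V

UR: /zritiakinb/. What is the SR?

Rule 1 (nasal place assimilation): /n/ precedes the labial consonant /b/, so it assimilates in place to [m]. /zritiakinb/ → zritiakimb.
Rule 2 (post-nasal voicing): no segment meets the environment; /zritiakimb/ is unchanged.
Rule 3 (intervocalic voicing): /t/ is a voiceless stop between vowels /i/ and /i/, so it voices to [d]. /k/ is a voiceless stop between vowels /a/ and /i/, so it voices to [g]. /zritiakimb/ → zridiagimb.

zridiagimb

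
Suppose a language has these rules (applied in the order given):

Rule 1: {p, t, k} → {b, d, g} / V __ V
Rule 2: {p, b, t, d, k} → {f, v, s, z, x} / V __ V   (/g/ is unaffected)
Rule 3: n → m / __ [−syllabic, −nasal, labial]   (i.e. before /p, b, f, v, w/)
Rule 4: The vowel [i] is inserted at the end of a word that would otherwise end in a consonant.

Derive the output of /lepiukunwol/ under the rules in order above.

Rule 1 (intervocalic voicing): /p/ is a voiceless stop between vowels /e/ and /i/, so it voices to [b]. /k/ is a voiceless stop between vowels /u/ and /u/, so it voices to [g]. /lepiukunwol/ → lebiugunwol.
Rule 2 (intervocalic spirantization): /b/ is a stop between vowels /e/ and /i/, so it spirantizes to the fricative [v]. /lebiugunwol/ → leviugunwol.
Rule 3 (nasal place assimilation): /n/ precedes the labial consonant /w/, so it assimilates in place to [m]. /leviugunwol/ → leviugumwol.
Rule 4 (final i-epenthesis): the form ends in the consonant /l/, so [i] is inserted word-finally. /leviugumwol/ → leviugumwoli.

leviugumwoli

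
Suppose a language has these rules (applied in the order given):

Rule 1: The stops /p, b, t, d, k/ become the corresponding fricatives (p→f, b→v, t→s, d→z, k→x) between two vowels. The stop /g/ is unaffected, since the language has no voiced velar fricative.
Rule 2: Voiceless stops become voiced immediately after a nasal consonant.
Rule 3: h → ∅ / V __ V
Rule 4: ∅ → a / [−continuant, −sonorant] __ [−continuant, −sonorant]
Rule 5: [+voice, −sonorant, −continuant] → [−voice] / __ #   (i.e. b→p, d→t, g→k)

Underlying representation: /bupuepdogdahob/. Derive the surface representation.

Rule 1 (intervocalic spirantization): /p/ is a stop between vowels /u/ and /u/, so it spirantizes to the fricative [f]. /bupuepdogdahob/ → bufuepdogdahob.
Rule 2 (post-nasal voicing): no segment meets the environment; /bufuepdogdahob/ is unchanged.
Rule 3 (intervocalic h-deletion): /h/ occurs between vowels /a/ and /o/, so it deletes. /bufuepdogdahob/ → bufuepdogdaob.
Rule 4 (stop-cluster a-epenthesis): /p/ and /d/ form a stop–stop cluster, so [a] is inserted between them. /g/ and /d/ form a stop–stop cluster, so [a] is inserted between them. /bufuepdogdaob/ → bufuepadogadaob.
Rule 5 (final devoicing): /b/ is a voiced stop in word-final position, so it devoices to [p]. /bufuepadogadaob/ → bufuepadogadaop.

bufuepadogadaop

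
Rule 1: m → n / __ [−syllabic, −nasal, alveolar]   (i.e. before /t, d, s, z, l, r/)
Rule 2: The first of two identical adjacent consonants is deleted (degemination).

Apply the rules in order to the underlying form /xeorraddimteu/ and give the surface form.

Rule 1 (nasal place assimilation): /m/ precedes the alveolar consonant /t/, so it assimilates in place to [n]. /xeorraddimteu/ → xeorraddinteu.
Rule 2 (degemination): /rr/ is a geminate; the first /r/ deletes. /dd/ is a geminate; the first /d/ deletes. /xeorraddinteu/ → xeoradinteu.

xeoradinteu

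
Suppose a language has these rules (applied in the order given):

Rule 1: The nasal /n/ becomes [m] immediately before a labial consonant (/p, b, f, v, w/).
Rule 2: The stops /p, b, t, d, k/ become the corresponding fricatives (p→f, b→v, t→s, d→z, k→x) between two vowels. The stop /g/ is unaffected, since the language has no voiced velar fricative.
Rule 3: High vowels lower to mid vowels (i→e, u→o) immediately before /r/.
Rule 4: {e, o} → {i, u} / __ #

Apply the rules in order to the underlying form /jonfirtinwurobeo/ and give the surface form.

Rule 1 (nasal place assimilation): /n/ precedes the labial consonant /f/, so it assimilates in place to [m]. /n/ precedes the labial consonant /w/, so it assimilates in place to [m]. /jonfirtinwurobeo/ → jomfirtimwurobeo.
Rule 2 (intervocalic spirantization): /b/ is a stop between vowels /o/ and /e/, so it spirantizes to the fricative [v]. /jomfirtimwurobeo/ → jomfirtimwuroveo.
Rule 3 (pre-rhotic lowering): /i/ is a high vowel immediately before /r/, so it lowers to [e]. /u/ is a high vowel immediately before /r/, so it lowers to [o]. /jomfirtimwuroveo/ → jomfertimworoveo.
Rule 4 (final vowel raising): /o/ is a mid vowel in word-final position, so it raises to [u]. /jomfertimworoveo/ → jomfertimworoveu.

jomfertimworoveu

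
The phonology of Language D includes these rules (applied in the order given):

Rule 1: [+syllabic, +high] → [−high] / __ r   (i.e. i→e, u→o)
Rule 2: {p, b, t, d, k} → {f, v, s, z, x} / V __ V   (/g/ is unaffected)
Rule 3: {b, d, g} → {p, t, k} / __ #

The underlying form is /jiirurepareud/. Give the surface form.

jierorefareut

Rule 1 (pre-rhotic lowering): /i/ is a high vowel immediately before /r/, so it lowers to [e]. /u/ is a high vowel immediately before /r/, so it lowers to [o]. /jiirurepareud/ → jierorepareud.
Rule 2 (intervocalic spirantization): /p/ is a stop between vowels /e/ and /a/, so it spirantizes to the fricative [f]. /jierorepareud/ → jierorefareud.
Rule 3 (final devoicing): /d/ is a voiced stop in word-final position, so it devoices to [t]. /jierorefareud/ → jierorefareut.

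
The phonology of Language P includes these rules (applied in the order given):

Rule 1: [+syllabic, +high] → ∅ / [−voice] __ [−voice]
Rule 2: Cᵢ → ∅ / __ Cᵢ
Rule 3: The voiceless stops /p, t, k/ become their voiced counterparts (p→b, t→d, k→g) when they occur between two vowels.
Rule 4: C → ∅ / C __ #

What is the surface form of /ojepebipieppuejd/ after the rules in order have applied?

ojebebibiebuej

Rule 1 (high vowel syncope): no segment meets the environment; /ojepebipieppuejd/ is unchanged.
Rule 2 (degemination): /pp/ is a geminate; the first /p/ deletes. /ojepebipieppuejd/ → ojepebipiepuejd.
Rule 3 (intervocalic voicing): /p/ is a voiceless stop between vowels /e/ and /e/, so it voices to [b]. /p/ is a voiceless stop between vowels /i/ and /i/, so it voices to [b]. /p/ is a voiceless stop between vowels /e/ and /u/, so it voices to [b]. /ojepebipiepuejd/ → ojebebibiebuejd.
Rule 4 (final cluster simplification): /d/ is the second consonant of a word-final cluster /jd/, so it deletes. /ojebebibiebuejd/ → ojebebibiebuej.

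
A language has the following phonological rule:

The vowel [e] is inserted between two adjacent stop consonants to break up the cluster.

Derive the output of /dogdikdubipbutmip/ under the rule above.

dogedikedubipebutmip

/g/ and /d/ form a stop–stop cluster, so [e] is inserted between them.
/k/ and /d/ form a stop–stop cluster, so [e] is inserted between them.
/p/ and /b/ form a stop–stop cluster, so [e] is inserted between them.
Surface form: [dogedikedubipebutmip].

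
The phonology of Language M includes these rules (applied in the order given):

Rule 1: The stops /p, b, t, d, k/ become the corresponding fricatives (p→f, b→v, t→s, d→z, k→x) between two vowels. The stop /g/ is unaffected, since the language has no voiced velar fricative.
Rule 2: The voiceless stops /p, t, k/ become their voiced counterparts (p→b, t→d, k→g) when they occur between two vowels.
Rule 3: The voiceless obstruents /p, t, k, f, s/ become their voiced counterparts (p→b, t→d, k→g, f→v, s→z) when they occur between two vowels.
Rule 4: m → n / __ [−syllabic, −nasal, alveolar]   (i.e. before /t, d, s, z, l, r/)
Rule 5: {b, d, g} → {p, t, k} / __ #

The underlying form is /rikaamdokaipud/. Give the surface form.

rixaandoxaivut

Rule 1 (intervocalic spirantization): /k/ is a stop between vowels /i/ and /a/, so it spirantizes to the fricative [x]. /k/ is a stop between vowels /o/ and /a/, so it spirantizes to the fricative [x]. /p/ is a stop between vowels /i/ and /u/, so it spirantizes to the fricative [f]. /rikaamdokaipud/ → rixaamdoxaifud.
Rule 2 (intervocalic voicing): no segment meets the environment; /rixaamdoxaifud/ is unchanged.
Rule 3 (intervocalic voicing): /f/ is a voiceless obstruent between vowels /i/ and /u/, so it voices to [v]. /rixaamdoxaifud/ → rixaamdoxaivud.
Rule 4 (nasal place assimilation): /m/ precedes the alveolar consonant /d/, so it assimilates in place to [n]. /rixaamdoxaivud/ → rixaandoxaivud.
Rule 5 (final devoicing): /d/ is a voiced stop in word-final position, so it devoices to [t]. /rixaandoxaivud/ → rixaandoxaivut.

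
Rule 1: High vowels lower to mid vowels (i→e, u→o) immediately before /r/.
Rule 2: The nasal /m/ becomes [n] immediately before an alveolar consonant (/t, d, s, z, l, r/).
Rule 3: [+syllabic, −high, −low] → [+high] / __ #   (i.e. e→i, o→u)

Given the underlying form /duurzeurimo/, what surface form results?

duorzeorimu

Rule 1 (pre-rhotic lowering): /u/ is a high vowel immediately before /r/, so it lowers to [o]. /u/ is a high vowel immediately before /r/, so it lowers to [o]. /duurzeurimo/ → duorzeorimo.
Rule 2 (nasal place assimilation): no segment meets the environment; /duorzeorimo/ is unchanged.
Rule 3 (final vowel raising): /o/ is a mid vowel in word-final position, so it raises to [u]. /duorzeorimo/ → duorzeorimu.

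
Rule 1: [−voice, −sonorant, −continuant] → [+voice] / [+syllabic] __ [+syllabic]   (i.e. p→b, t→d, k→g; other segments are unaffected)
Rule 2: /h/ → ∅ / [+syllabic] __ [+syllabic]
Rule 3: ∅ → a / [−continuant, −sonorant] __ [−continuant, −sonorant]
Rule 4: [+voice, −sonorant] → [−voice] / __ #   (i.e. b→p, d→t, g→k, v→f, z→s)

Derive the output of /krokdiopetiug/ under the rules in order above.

Rule 1 (intervocalic voicing): /p/ is a voiceless stop between vowels /o/ and /e/, so it voices to [b]. /t/ is a voiceless stop between vowels /e/ and /i/, so it voices to [d]. /krokdiopetiug/ → krokdiobediug.
Rule 2 (intervocalic h-deletion): no segment meets the environment; /krokdiobediug/ is unchanged.
Rule 3 (stop-cluster a-epenthesis): /k/ and /d/ form a stop–stop cluster, so [a] is inserted between them. /krokdiobediug/ → krokadiobediug.
Rule 4 (final devoicing): /g/ is a voiced obstruent in word-final position, so it devoices to [k]. /krokadiobediug/ → krokadiobediuk.

krokadiobediuk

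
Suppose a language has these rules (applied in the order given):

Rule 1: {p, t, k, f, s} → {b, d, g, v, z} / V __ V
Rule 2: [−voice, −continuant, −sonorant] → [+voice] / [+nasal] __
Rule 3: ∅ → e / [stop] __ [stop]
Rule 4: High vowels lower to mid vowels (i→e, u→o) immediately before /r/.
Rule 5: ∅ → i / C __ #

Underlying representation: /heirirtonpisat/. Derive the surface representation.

heerertonbizati

Rule 1 (intervocalic voicing): /s/ is a voiceless obstruent between vowels /i/ and /a/, so it voices to [z]. /heirirtonpisat/ → heirirtonpizat.
Rule 2 (post-nasal voicing): /p/ is a voiceless stop immediately after the nasal /n/, so it voices to [b]. /heirirtonpizat/ → heirirtonbizat.
Rule 3 (stop-cluster e-epenthesis): no segment meets the environment; /heirirtonbizat/ is unchanged.
Rule 4 (pre-rhotic lowering): /i/ is a high vowel immediately before /r/, so it lowers to [e]. /i/ is a high vowel immediately before /r/, so it lowers to [e]. /heirirtonbizat/ → heerertonbizat.
Rule 5 (final i-epenthesis): the form ends in the consonant /t/, so [i] is inserted word-finally. /heerertonbizat/ → heerertonbizati.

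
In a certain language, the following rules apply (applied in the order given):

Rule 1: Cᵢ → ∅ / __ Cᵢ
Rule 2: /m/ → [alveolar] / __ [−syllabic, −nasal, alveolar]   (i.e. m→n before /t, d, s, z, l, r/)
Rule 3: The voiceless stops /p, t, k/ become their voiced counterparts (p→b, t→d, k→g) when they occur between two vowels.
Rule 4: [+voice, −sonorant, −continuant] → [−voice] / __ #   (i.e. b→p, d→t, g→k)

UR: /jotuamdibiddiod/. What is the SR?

joduandibidiot

Rule 1 (degemination): /dd/ is a geminate; the first /d/ deletes. /jotuamdibiddiod/ → jotuamdibidiod.
Rule 2 (nasal place assimilation): /m/ precedes the alveolar consonant /d/, so it assimilates in place to [n]. /jotuamdibidiod/ → jotuandibidiod.
Rule 3 (intervocalic voicing): /t/ is a voiceless stop between vowels /o/ and /u/, so it voices to [d]. /jotuandibidiod/ → joduandibidiod.
Rule 4 (final devoicing): /d/ is a voiced stop in word-final position, so it devoices to [t]. /joduandibidiod/ → joduandibidiot.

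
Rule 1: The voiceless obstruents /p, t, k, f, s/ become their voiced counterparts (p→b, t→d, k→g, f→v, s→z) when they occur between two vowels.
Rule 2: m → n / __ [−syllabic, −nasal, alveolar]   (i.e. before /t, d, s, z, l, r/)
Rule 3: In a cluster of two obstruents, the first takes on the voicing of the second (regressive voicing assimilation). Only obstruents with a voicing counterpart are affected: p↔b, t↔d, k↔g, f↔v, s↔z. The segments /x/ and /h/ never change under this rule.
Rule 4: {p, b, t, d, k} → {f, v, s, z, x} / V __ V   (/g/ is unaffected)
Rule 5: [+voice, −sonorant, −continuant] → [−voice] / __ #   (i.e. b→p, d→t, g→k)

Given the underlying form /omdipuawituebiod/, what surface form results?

Rule 1 (intervocalic voicing): /p/ is a voiceless obstruent between vowels /i/ and /u/, so it voices to [b]. /t/ is a voiceless obstruent between vowels /i/ and /u/, so it voices to [d]. /omdipuawituebiod/ → omdibuawiduebiod.
Rule 2 (nasal place assimilation): /m/ precedes the alveolar consonant /d/, so it assimilates in place to [n]. /omdibuawiduebiod/ → ondibuawiduebiod.
Rule 3 (regressive voicing assimilation): no segment meets the environment; /ondibuawiduebiod/ is unchanged.
Rule 4 (intervocalic spirantization): /b/ is a stop between vowels /i/ and /u/, so it spirantizes to the fricative [v]. /d/ is a stop between vowels /i/ and /u/, so it spirantizes to the fricative [z]. /b/ is a stop between vowels /e/ and /i/, so it spirantizes to the fricative [v]. /ondibuawiduebiod/ → ondivuawizueviod.
Rule 5 (final devoicing): /d/ is a voiced stop in word-final position, so it devoices to [t]. /ondivuawizueviod/ → ondivuawizueviot.

ondivuawizueviot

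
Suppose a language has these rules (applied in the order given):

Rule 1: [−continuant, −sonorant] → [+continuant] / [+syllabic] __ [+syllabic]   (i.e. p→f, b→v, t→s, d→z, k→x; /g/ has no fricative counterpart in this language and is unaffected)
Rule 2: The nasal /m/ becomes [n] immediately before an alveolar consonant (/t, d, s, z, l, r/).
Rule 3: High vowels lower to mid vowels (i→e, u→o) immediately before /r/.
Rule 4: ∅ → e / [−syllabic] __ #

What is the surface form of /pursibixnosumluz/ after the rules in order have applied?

Rule 1 (intervocalic spirantization): /b/ is a stop between vowels /i/ and /i/, so it spirantizes to the fricative [v]. /pursibixnosumluz/ → pursivixnosumluz.
Rule 2 (nasal place assimilation): /m/ precedes the alveolar consonant /l/, so it assimilates in place to [n]. /pursivixnosumluz/ → pursivixnosunluz.
Rule 3 (pre-rhotic lowering): /u/ is a high vowel immediately before /r/, so it lowers to [o]. /pursivixnosunluz/ → porsivixnosunluz.
Rule 4 (final e-epenthesis): the form ends in the consonant /z/, so [e] is inserted word-finally. /porsivixnosunluz/ → porsivixnosunluze.

porsivixnosunluze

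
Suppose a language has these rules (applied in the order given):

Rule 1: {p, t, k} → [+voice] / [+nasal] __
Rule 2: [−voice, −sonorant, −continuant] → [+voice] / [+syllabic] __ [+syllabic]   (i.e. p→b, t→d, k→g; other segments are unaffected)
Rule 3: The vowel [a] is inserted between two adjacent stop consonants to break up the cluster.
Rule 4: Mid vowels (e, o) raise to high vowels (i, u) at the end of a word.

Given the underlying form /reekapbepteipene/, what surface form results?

Rule 1 (post-nasal voicing): no segment meets the environment; /reekapbepteipene/ is unchanged.
Rule 2 (intervocalic voicing): /k/ is a voiceless stop between vowels /e/ and /a/, so it voices to [g]. /p/ is a voiceless stop between vowels /i/ and /e/, so it voices to [b]. /reekapbepteipene/ → reegapbepteibene.
Rule 3 (stop-cluster a-epenthesis): /p/ and /b/ form a stop–stop cluster, so [a] is inserted between them. /p/ and /t/ form a stop–stop cluster, so [a] is inserted between them. /reegapbepteibene/ → reegapabepateibene.
Rule 4 (final vowel raising): /e/ is a mid vowel in word-final position, so it raises to [i]. /reegapabepateibene/ → reegapabepateibeni.

reegapabepateibeni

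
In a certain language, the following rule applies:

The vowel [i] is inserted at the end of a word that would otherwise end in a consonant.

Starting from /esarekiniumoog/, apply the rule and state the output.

esarekiniumoogi

the form ends in the consonant /g/, so [i] is inserted word-finally.
Surface form: [esarekiniumoogi].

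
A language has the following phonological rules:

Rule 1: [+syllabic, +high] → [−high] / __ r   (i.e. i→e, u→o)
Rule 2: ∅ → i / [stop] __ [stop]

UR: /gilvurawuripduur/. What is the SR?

gilvoraworipiduor

Rule 1 (pre-rhotic lowering): /u/ is a high vowel immediately before /r/, so it lowers to [o]. /u/ is a high vowel immediately before /r/, so it lowers to [o]. /u/ is a high vowel immediately before /r/, so it lowers to [o]. /gilvurawuripduur/ → gilvoraworipduor.
Rule 2 (stop-cluster i-epenthesis): /p/ and /d/ form a stop–stop cluster, so [i] is inserted between them. /gilvoraworipduor/ → gilvoraworipiduor.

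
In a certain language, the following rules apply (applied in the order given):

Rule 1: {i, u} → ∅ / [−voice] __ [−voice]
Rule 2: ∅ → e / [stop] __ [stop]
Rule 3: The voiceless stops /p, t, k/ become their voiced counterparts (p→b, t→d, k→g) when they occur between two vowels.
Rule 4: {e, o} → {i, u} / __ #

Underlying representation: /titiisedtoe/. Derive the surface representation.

tediisededoi

Rule 1 (high vowel syncope): /i/ is a high vowel flanked by voiceless consonants /t/ and /t/, so it deletes. /titiisedtoe/ → ttiisedtoe.
Rule 2 (stop-cluster e-epenthesis): /t/ and /t/ form a stop–stop cluster, so [e] is inserted between them. /d/ and /t/ form a stop–stop cluster, so [e] is inserted between them. /ttiisedtoe/ → tetiisedetoe.
Rule 3 (intervocalic voicing): /t/ is a voiceless stop between vowels /e/ and /i/, so it voices to [d]. /t/ is a voiceless stop between vowels /e/ and /o/, so it voices to [d]. /tetiisedetoe/ → tediisededoe.
Rule 4 (final vowel raising): /e/ is a mid vowel in word-final position, so it raises to [i]. /tediisededoe/ → tediisededoi.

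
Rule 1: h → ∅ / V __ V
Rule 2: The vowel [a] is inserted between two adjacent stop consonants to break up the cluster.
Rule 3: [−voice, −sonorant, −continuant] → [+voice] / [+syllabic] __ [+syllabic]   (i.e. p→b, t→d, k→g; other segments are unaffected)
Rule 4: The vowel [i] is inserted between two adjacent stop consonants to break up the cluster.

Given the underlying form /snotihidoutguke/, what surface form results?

snodiidoudaguge

Rule 1 (intervocalic h-deletion): /h/ occurs between vowels /i/ and /i/, so it deletes. /snotihidoutguke/ → snotiidoutguke.
Rule 2 (stop-cluster a-epenthesis): /t/ and /g/ form a stop–stop cluster, so [a] is inserted between them. /snotiidoutguke/ → snotiidoutaguke.
Rule 3 (intervocalic voicing): /t/ is a voiceless stop between vowels /o/ and /i/, so it voices to [d]. /t/ is a voiceless stop between vowels /u/ and /a/, so it voices to [d]. /k/ is a voiceless stop between vowels /u/ and /e/, so it voices to [g]. /snotiidoutaguke/ → snodiidoudaguge.
Rule 4 (stop-cluster i-epenthesis): no segment meets the environment; /snodiidoudaguge/ is unchanged.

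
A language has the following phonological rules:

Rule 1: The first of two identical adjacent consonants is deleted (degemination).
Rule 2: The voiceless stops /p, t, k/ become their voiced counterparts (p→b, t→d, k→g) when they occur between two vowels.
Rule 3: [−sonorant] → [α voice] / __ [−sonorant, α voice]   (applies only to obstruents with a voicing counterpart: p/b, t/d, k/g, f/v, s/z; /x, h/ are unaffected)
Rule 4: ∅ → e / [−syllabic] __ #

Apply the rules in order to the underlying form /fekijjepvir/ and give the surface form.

fegijebvire

Rule 1 (degemination): /jj/ is a geminate; the first /j/ deletes. /fekijjepvir/ → fekijepvir.
Rule 2 (intervocalic voicing): /k/ is a voiceless stop between vowels /e/ and /i/, so it voices to [g]. /fekijepvir/ → fegijepvir.
Rule 3 (regressive voicing assimilation): /p/ precedes the voiced obstruent /v/, so it voices to [b] by assimilation. /fegijepvir/ → fegijebvir.
Rule 4 (final e-epenthesis): the form ends in the consonant /r/, so [e] is inserted word-finally. /fegijebvir/ → fegijebvire.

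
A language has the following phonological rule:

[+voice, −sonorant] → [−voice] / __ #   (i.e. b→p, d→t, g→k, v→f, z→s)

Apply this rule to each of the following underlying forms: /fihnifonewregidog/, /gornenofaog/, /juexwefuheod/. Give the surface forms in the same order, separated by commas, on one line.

/fihnifonewregidog/: /g/ is a voiced obstruent in word-final position, so it devoices to [k]. → [fihnifonewregidok].
/gornenofaog/: /g/ is a voiced obstruent in word-final position, so it devoices to [k]. → [gornenofaok].
/juexwefuheod/: /d/ is a voiced obstruent in word-final position, so it devoices to [t]. → [juexwefuheot].

fihnifonewregidok, gornenofaok, juexwefuheot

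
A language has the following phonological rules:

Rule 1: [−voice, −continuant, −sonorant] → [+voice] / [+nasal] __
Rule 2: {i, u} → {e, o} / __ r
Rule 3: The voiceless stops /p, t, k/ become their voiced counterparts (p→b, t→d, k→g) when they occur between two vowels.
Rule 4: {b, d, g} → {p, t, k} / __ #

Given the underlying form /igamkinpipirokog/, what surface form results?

igamginbiberogok

Rule 1 (post-nasal voicing): /k/ is a voiceless stop immediately after the nasal /m/, so it voices to [g]. /p/ is a voiceless stop immediately after the nasal /n/, so it voices to [b]. /igamkinpipirokog/ → igamginbipirokog.
Rule 2 (pre-rhotic lowering): /i/ is a high vowel immediately before /r/, so it lowers to [e]. /igamginbipirokog/ → igamginbiperokog.
Rule 3 (intervocalic voicing): /p/ is a voiceless stop between vowels /i/ and /e/, so it voices to [b]. /k/ is a voiceless stop between vowels /o/ and /o/, so it voices to [g]. /igamginbiperokog/ → igamginbiberogog.
Rule 4 (final devoicing): /g/ is a voiced stop in word-final position, so it devoices to [k]. /igamginbiberogog/ → igamginbiberogok.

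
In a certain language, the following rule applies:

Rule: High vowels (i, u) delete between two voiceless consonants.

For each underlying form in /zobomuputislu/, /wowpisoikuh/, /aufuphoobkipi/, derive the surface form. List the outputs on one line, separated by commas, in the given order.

zobomuptslu, wowpsoikh, aufphoobkpi

/zobomuputislu/: /u/ is a high vowel flanked by voiceless consonants /p/ and /t/, so it deletes. /i/ is a high vowel flanked by voiceless consonants /t/ and /s/, so it deletes. → [zobomuptslu].
/wowpisoikuh/: /i/ is a high vowel flanked by voiceless consonants /p/ and /s/, so it deletes. /u/ is a high vowel flanked by voiceless consonants /k/ and /h/, so it deletes. → [wowpsoikh].
/aufuphoobkipi/: /u/ is a high vowel flanked by voiceless consonants /f/ and /p/, so it deletes. /i/ is a high vowel flanked by voiceless consonants /k/ and /p/, so it deletes. → [aufphoobkpi].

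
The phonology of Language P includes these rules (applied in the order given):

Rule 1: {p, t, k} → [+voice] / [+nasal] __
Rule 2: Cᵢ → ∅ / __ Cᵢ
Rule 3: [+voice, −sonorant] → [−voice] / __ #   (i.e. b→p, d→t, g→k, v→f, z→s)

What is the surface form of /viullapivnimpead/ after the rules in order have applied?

viulapivnimbeat

Rule 1 (post-nasal voicing): /p/ is a voiceless stop immediately after the nasal /m/, so it voices to [b]. /viullapivnimpead/ → viullapivnimbead.
Rule 2 (degemination): /ll/ is a geminate; the first /l/ deletes. /viullapivnimbead/ → viulapivnimbead.
Rule 3 (final devoicing): /d/ is a voiced obstruent in word-final position, so it devoices to [t]. /viulapivnimbead/ → viulapivnimbeat.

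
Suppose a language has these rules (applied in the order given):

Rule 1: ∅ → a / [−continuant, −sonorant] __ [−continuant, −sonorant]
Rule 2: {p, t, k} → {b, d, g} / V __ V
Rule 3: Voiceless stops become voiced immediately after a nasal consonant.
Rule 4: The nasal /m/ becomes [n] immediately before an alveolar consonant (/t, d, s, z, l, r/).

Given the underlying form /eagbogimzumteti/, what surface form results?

Rule 1 (stop-cluster a-epenthesis): /g/ and /b/ form a stop–stop cluster, so [a] is inserted between them. /eagbogimzumteti/ → eagabogimzumteti.
Rule 2 (intervocalic voicing): /t/ is a voiceless stop between vowels /e/ and /i/, so it voices to [d]. /eagabogimzumteti/ → eagabogimzumtedi.
Rule 3 (post-nasal voicing): /t/ is a voiceless stop immediately after the nasal /m/, so it voices to [d]. /eagabogimzumtedi/ → eagabogimzumdedi.
Rule 4 (nasal place assimilation): /m/ precedes the alveolar consonant /z/, so it assimilates in place to [n]. /m/ precedes the alveolar consonant /d/, so it assimilates in place to [n]. /eagabogimzumdedi/ → eagaboginzundedi.

eagaboginzundedi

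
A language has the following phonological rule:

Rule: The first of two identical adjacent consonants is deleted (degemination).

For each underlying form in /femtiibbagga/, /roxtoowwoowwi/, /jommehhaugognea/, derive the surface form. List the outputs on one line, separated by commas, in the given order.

/femtiibbagga/: /bb/ is a geminate; the first /b/ deletes. /gg/ is a geminate; the first /g/ deletes. → [femtiibaga].
/roxtoowwoowwi/: /ww/ is a geminate; the first /w/ deletes. /ww/ is a geminate; the first /w/ deletes. → [roxtoowoowi].
/jommehhaugognea/: /mm/ is a geminate; the first /m/ deletes. /hh/ is a geminate; the first /h/ deletes. → [jomehaugognea].

femtiibaga, roxtoowoowi, jomehaugognea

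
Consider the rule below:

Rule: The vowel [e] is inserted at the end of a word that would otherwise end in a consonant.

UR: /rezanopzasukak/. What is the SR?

the form ends in the consonant /k/, so [e] is inserted word-finally.
Surface form: [rezanopzasukake].

rezanopzasukake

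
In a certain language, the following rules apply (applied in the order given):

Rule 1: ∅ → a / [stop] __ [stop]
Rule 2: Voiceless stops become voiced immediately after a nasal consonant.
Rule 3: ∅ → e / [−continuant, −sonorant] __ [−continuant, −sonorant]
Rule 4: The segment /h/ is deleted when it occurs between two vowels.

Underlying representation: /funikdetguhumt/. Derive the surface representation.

funikadetaguumd

Rule 1 (stop-cluster a-epenthesis): /k/ and /d/ form a stop–stop cluster, so [a] is inserted between them. /t/ and /g/ form a stop–stop cluster, so [a] is inserted between them. /funikdetguhumt/ → funikadetaguhumt.
Rule 2 (post-nasal voicing): /t/ is a voiceless stop immediately after the nasal /m/, so it voices to [d]. /funikadetaguhumt/ → funikadetaguhumd.
Rule 3 (stop-cluster e-epenthesis): no segment meets the environment; /funikadetaguhumd/ is unchanged.
Rule 4 (intervocalic h-deletion): /h/ occurs between vowels /u/ and /u/, so it deletes. /funikadetaguhumd/ → funikadetaguumd.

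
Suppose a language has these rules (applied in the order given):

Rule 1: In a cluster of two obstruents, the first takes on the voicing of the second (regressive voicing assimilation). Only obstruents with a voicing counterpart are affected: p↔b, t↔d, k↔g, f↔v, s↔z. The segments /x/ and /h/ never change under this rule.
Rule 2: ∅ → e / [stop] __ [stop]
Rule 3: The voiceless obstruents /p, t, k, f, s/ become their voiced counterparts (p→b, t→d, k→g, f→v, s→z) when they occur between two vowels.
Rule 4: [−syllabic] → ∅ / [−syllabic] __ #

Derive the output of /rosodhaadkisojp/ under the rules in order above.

Rule 1 (regressive voicing assimilation): /d/ precedes the voiceless obstruent /h/, so it devoices to [t] by assimilation. /d/ precedes the voiceless obstruent /k/, so it devoices to [t] by assimilation. /rosodhaadkisojp/ → rosothaatkisojp.
Rule 2 (stop-cluster e-epenthesis): /t/ and /k/ form a stop–stop cluster, so [e] is inserted between them. /rosothaatkisojp/ → rosothaatekisojp.
Rule 3 (intervocalic voicing): /s/ is a voiceless obstruent between vowels /o/ and /o/, so it voices to [z]. /t/ is a voiceless obstruent between vowels /a/ and /e/, so it voices to [d]. /k/ is a voiceless obstruent between vowels /e/ and /i/, so it voices to [g]. /s/ is a voiceless obstruent between vowels /i/ and /o/, so it voices to [z]. /rosothaatekisojp/ → rozothaadegizojp.
Rule 4 (final cluster simplification): /p/ is the second consonant of a word-final cluster /jp/, so it deletes. /rozothaadegizojp/ → rozothaadegizoj.

rozothaadegizoj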